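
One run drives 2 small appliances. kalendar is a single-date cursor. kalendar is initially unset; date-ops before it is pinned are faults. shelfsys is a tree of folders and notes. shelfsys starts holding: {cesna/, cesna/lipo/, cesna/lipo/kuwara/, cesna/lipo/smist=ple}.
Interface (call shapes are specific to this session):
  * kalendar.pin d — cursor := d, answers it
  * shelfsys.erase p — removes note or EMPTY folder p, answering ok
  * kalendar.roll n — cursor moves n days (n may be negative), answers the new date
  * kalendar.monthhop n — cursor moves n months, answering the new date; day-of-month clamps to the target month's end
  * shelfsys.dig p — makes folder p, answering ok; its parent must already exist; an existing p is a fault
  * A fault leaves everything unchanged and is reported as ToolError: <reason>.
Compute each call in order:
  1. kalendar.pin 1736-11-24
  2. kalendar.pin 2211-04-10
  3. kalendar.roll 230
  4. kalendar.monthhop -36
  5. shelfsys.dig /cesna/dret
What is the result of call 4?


Answer: 2208-11-26

Derivation:
;; 1. pin(1736-11-24) => 1736-11-24
;; 2. pin(2211-04-10) => 2211-04-10
;; 3. roll(230) => 2211-11-26
;; 4. monthhop(-36) => 2208-11-26
;; 5. dig(/cesna/dret) => ok


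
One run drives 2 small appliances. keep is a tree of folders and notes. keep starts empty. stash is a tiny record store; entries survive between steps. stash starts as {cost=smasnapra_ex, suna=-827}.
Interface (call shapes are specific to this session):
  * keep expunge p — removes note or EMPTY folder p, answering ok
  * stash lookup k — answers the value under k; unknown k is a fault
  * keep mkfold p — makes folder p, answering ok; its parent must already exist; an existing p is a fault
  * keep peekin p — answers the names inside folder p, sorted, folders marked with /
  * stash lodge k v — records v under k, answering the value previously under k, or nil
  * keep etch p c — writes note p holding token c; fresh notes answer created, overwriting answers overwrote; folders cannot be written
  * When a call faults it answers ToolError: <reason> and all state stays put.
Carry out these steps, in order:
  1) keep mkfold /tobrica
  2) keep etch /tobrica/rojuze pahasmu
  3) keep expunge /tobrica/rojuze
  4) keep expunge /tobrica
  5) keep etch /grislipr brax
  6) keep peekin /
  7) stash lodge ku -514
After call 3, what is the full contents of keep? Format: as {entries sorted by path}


# 1. keep mkfold(p=/tobrica) ~> ok
# 2. keep etch(p=/tobrica/rojuze, c=pahasmu) ~> created
# 3. keep expunge(p=/tobrica/rojuze) ~> ok
# 4. keep expunge(p=/tobrica) ~> ok
# 5. keep etch(p=/grislipr, c=brax) ~> created
# 6. keep peekin(p=/) ~> [grislipr]
# 7. stash lodge(k=ku, v=-514) ~> nil

Answer: {tobrica/}


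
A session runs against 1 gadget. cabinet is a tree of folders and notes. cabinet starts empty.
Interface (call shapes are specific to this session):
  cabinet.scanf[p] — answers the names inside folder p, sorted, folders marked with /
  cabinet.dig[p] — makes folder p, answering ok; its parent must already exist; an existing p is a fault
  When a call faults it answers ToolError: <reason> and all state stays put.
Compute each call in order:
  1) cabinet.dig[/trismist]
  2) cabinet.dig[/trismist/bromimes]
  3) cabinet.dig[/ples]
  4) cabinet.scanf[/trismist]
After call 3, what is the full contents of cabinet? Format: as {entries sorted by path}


Answer: {ples/, trismist/, trismist/bromimes/}

Derivation:
-> dig(/trismist)
<- ok
-> dig(/trismist/bromimes)
<- ok
-> dig(/ples)
<- ok
-> scanf(/trismist)
<- [bromimes/]


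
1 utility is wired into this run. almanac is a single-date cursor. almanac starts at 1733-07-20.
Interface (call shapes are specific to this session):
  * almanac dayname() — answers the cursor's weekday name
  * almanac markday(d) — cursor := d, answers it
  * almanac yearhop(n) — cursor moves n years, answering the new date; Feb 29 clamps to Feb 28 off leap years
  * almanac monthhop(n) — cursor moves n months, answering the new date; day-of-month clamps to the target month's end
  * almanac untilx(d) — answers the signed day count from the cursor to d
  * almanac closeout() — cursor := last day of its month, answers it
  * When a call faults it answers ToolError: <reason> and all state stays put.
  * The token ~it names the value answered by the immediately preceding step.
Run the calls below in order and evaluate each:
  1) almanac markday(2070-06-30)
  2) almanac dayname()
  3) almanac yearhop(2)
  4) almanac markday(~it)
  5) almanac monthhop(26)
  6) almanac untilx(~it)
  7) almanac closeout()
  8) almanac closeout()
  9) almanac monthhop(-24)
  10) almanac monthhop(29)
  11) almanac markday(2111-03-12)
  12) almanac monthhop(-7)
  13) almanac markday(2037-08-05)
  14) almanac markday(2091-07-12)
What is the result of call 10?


Answer: 2075-01-31

Derivation:
[in] almanac markday d: 2070-06-30
= 2070-06-30
[in] almanac dayname
= Monday
[in] almanac yearhop n: 2
= 2072-06-30
[in] almanac markday d: ~it
= 2072-06-30
[in] almanac monthhop n: 26
= 2074-08-30
[in] almanac untilx d: ~it
= 0
[in] almanac closeout
= 2074-08-31
[in] almanac closeout
= 2074-08-31
[in] almanac monthhop n: -24
= 2072-08-31
[in] almanac monthhop n: 29
= 2075-01-31
[in] almanac markday d: 2111-03-12
= 2111-03-12
[in] almanac monthhop n: -7
= 2110-08-12
[in] almanac markday d: 2037-08-05
= 2037-08-05
[in] almanac markday d: 2091-07-12
= 2091-07-12


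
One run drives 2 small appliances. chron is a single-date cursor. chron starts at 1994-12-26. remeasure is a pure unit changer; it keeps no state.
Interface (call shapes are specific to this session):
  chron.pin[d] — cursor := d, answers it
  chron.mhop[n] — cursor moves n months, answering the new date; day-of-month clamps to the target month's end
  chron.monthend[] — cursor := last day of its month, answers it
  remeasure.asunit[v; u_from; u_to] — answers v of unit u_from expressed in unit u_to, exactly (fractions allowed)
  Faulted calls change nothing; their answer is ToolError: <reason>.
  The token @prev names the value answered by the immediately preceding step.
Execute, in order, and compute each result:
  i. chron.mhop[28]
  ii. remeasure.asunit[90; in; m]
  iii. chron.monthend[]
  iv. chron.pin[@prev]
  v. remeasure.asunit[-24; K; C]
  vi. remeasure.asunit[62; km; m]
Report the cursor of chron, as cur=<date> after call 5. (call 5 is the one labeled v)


Answer: cur=1997-04-30

Derivation:
[in] mhop 28
  1997-04-26
[in] asunit 90 in m
  1143/500
[in] monthend
  1997-04-30
[in] pin @prev
  1997-04-30
[in] asunit -24 K C
  -5943/20
[in] asunit 62 km m
  62000


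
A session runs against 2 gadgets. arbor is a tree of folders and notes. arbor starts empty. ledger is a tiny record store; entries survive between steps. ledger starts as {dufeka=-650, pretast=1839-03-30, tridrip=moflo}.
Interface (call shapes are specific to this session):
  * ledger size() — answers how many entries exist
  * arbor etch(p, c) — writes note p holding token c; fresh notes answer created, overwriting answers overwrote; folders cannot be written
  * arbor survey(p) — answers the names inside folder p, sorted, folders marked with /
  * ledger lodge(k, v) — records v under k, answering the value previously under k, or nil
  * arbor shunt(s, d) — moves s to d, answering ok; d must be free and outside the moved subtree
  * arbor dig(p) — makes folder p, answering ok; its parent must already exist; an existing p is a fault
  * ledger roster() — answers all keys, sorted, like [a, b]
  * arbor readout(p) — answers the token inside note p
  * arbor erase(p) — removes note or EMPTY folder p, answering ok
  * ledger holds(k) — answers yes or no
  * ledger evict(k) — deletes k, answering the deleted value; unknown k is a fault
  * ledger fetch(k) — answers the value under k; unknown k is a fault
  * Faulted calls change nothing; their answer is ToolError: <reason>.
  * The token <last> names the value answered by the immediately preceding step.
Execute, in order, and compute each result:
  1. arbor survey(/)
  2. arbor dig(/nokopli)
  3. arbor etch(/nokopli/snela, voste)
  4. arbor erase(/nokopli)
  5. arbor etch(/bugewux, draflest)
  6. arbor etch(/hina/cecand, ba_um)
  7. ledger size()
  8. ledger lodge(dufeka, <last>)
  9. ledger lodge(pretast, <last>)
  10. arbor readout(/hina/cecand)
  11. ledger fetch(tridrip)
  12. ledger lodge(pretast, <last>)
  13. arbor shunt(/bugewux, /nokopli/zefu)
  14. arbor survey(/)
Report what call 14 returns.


Answer: [nokopli/]

Derivation:
I invoke arbor survey with p: /, → [].
Invoking arbor dig with p: /nokopli, yielding ok.
I try arbor etch with p: /nokopli/snela, c: voste, and see created.
I try arbor erase with p: /nokopli, → ToolError: not empty.
I call arbor etch with p: /bugewux, c: draflest, and observe created.
Using arbor etch with p: /hina/cecand, c: ba_um: ToolError: no parent.
I try ledger size(), and get 3.
I run ledger lodge with k: dufeka, v: <last>, and get -650.
I call ledger lodge with k: pretast, v: <last>, and see 1839-03-30.
Next I call arbor readout with p: /hina/cecand, and see ToolError: not found.
Using ledger fetch with k: tridrip, → moflo.
I use ledger lodge with k: pretast, v: <last>: -650.
I call arbor shunt with s: /bugewux, d: /nokopli/zefu, and get ok.
I try arbor survey with p: /, and see [nokopli/].


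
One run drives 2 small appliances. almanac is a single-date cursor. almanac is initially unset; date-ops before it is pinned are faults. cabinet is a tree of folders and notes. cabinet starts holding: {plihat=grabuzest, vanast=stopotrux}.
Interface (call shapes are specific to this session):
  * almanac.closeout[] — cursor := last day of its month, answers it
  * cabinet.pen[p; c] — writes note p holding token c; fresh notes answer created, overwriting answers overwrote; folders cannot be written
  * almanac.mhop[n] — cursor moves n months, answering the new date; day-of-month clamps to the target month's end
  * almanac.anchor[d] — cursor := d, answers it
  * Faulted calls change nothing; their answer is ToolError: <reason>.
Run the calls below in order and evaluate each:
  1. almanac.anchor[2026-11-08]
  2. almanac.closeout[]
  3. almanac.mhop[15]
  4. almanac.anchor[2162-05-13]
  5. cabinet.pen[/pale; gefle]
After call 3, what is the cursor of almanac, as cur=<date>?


==> almanac.anchor(d=2026-11-08)
<== 2026-11-08
==> almanac.closeout()
<== 2026-11-30
==> almanac.mhop(n=15)
<== 2028-02-29
==> almanac.anchor(d=2162-05-13)
<== 2162-05-13
==> cabinet.pen(p=/pale, c=gefle)
<== created

Answer: cur=2028-02-29


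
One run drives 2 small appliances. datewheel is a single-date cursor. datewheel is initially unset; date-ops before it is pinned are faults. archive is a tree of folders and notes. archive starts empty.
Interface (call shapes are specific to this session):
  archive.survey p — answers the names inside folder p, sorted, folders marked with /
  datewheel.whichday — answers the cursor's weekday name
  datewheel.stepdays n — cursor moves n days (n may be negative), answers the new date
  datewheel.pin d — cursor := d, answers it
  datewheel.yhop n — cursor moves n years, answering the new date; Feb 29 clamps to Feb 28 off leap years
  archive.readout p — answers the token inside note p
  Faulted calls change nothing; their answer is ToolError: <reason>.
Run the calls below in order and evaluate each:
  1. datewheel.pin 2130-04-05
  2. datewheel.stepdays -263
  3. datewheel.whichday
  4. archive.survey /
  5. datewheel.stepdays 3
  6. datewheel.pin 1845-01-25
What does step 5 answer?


% pin d: 2130-04-05
= 2130-04-05
% stepdays n: -263
= 2129-07-16
% whichday
= Saturday
% survey p: /
= []
% stepdays n: 3
= 2129-07-19
% pin d: 1845-01-25
= 1845-01-25

Answer: 2129-07-19


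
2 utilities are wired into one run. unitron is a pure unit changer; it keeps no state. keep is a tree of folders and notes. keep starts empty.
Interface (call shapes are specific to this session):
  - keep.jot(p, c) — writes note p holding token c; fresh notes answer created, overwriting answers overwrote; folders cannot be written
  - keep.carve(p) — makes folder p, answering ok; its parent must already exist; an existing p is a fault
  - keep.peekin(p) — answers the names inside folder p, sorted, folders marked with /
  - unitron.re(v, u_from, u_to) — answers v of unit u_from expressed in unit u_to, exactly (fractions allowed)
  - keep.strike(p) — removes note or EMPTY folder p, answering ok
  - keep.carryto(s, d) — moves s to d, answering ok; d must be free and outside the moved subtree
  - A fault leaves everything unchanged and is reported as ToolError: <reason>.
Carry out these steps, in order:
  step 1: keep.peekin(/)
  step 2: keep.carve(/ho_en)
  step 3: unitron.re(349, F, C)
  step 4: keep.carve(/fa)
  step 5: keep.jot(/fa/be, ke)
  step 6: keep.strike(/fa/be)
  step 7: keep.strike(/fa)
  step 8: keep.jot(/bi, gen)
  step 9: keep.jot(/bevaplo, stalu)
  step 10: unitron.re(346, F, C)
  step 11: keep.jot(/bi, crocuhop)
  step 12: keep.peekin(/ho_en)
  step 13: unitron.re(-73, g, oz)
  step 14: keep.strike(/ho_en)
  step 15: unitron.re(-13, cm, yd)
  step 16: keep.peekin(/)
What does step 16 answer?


% keep.peekin p=/
= []
% keep.carve p=/ho_en
= ok
% unitron.re v=349 u_from=F u_to=C
= 1585/9
% keep.carve p=/fa
= ok
% keep.jot p=/fa/be c=ke
= created
% keep.strike p=/fa/be
= ok
% keep.strike p=/fa
= ok
% keep.jot p=/bi c=gen
= created
% keep.jot p=/bevaplo c=stalu
= created
% unitron.re v=346 u_from=F u_to=C
= 1570/9
% keep.jot p=/bi c=crocuhop
= overwrote
% keep.peekin p=/ho_en
= []
% unitron.re v=-73 u_from=g u_to=oz
= -116800000/45359237
% keep.strike p=/ho_en
= ok
% unitron.re v=-13 u_from=cm u_to=yd
= -325/2286
% keep.peekin p=/
= [bevaplo, bi]

Answer: [bevaplo, bi]


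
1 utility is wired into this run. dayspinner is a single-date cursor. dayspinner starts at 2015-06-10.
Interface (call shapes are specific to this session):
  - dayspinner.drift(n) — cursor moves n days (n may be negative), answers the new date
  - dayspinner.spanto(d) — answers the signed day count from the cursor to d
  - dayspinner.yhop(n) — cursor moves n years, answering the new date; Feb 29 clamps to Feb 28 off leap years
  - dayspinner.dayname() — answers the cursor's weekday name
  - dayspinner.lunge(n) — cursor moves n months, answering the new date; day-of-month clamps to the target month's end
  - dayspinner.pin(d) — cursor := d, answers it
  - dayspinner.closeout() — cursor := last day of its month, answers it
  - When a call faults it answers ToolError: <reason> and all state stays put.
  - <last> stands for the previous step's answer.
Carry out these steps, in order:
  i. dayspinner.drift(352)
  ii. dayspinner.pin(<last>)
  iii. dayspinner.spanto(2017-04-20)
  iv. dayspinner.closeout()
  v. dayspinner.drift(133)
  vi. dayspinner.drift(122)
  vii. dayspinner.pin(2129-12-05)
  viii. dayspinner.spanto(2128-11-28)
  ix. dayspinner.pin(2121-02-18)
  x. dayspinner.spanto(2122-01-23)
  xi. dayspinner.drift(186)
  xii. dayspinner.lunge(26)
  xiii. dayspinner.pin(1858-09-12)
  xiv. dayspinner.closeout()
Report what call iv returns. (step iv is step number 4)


Answer: 2016-05-31

Derivation:
[in] drift n: 352
[out] 2016-05-27
[in] pin d: <last>
[out] 2016-05-27
[in] spanto d: 2017-04-20
[out] 328
[in] closeout
[out] 2016-05-31
[in] drift n: 133
[out] 2016-10-11
[in] drift n: 122
[out] 2017-02-10
[in] pin d: 2129-12-05
[out] 2129-12-05
[in] spanto d: 2128-11-28
[out] -372
[in] pin d: 2121-02-18
[out] 2121-02-18
[in] spanto d: 2122-01-23
[out] 339
[in] drift n: 186
[out] 2121-08-23
[in] lunge n: 26
[out] 2123-10-23
[in] pin d: 1858-09-12
[out] 1858-09-12
[in] closeout
[out] 1858-09-30


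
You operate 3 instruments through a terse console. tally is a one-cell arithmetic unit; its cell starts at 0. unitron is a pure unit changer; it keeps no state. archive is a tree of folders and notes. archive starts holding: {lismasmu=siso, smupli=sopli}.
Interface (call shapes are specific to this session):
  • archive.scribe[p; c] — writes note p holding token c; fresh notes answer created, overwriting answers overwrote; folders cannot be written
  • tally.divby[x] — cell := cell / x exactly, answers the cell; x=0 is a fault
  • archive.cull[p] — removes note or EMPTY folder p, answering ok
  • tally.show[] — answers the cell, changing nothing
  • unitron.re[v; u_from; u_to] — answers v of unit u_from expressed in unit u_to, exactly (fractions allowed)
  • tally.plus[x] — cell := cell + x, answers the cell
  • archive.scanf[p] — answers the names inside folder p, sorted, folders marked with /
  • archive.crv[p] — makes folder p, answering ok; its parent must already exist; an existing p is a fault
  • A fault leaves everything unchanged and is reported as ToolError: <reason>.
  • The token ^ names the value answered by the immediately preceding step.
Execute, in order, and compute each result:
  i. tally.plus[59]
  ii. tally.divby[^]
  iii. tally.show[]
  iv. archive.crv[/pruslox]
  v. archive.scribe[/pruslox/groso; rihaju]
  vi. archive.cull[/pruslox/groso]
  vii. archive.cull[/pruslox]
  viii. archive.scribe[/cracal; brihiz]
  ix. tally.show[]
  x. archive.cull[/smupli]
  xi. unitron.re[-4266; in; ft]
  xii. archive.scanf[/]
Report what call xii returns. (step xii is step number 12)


Answer: [cracal, lismasmu]

Derivation:
→ plus(x: 59)
← 59
→ divby(x: ^)
← 1
→ show()
← 1
→ crv(p: /pruslox)
← ok
→ scribe(p: /pruslox/groso, c: rihaju)
← created
→ cull(p: /pruslox/groso)
← ok
→ cull(p: /pruslox)
← ok
→ scribe(p: /cracal, c: brihiz)
← created
→ show()
← 1
→ cull(p: /smupli)
← ok
→ re(v: -4266, u_from: in, u_to: ft)
← -711/2
→ scanf(p: /)
← [cracal, lismasmu]


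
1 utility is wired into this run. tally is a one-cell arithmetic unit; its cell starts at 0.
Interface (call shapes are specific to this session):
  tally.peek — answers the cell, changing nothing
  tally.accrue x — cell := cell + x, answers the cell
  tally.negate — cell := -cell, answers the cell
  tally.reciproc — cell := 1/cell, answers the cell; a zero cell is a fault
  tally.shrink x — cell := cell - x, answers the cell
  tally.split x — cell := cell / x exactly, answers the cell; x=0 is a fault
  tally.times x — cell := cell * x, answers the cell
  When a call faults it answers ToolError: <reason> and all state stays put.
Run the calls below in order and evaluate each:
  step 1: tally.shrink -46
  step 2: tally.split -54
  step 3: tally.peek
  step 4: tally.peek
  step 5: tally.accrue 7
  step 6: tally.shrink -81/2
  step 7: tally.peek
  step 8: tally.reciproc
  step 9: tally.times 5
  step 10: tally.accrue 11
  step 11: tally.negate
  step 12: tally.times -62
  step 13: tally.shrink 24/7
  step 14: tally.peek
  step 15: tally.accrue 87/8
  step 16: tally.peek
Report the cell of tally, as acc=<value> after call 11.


> tally.shrink x=-46
  46
> tally.split x=-54
  -23/27
> tally.peek
  -23/27
> tally.peek
  -23/27
> tally.accrue x=7
  166/27
> tally.shrink x=-81/2
  2519/54
> tally.peek
  2519/54
> tally.reciproc
  54/2519
> tally.times x=5
  270/2519
> tally.accrue x=11
  27979/2519
> tally.negate
  -27979/2519
> tally.times x=-62
  1734698/2519
> tally.shrink x=24/7
  12082430/17633
> tally.peek
  12082430/17633
> tally.accrue x=87/8
  98193511/141064
> tally.peek
  98193511/141064

Answer: acc=-27979/2519


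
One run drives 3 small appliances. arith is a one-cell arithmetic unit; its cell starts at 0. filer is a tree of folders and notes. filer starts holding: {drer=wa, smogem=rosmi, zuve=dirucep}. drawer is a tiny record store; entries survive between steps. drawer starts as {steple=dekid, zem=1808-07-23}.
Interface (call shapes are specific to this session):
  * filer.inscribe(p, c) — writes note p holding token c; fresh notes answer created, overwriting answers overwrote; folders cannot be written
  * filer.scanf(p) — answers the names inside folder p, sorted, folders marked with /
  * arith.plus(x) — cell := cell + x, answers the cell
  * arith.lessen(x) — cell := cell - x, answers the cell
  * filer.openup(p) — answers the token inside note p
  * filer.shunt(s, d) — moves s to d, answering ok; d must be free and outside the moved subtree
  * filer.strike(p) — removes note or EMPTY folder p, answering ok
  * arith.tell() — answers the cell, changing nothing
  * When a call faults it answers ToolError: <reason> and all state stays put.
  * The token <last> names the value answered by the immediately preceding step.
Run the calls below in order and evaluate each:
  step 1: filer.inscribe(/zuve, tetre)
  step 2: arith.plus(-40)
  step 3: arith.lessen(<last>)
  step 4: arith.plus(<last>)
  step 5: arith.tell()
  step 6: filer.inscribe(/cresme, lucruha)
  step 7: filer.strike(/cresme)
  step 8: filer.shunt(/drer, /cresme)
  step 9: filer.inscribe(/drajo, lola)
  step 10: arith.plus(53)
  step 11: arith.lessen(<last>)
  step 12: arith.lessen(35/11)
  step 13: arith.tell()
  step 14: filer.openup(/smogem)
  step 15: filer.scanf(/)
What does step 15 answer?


Answer: [cresme, drajo, smogem, zuve]

Derivation:
-- filer.inscribe(p: /zuve, c: tetre) : overwrote
-- arith.plus(x: -40) : -40
-- arith.lessen(x: <last>) : 0
-- arith.plus(x: <last>) : 0
-- arith.tell() : 0
-- filer.inscribe(p: /cresme, c: lucruha) : created
-- filer.strike(p: /cresme) : ok
-- filer.shunt(s: /drer, d: /cresme) : ok
-- filer.inscribe(p: /drajo, c: lola) : created
-- arith.plus(x: 53) : 53
-- arith.lessen(x: <last>) : 0
-- arith.lessen(x: 35/11) : -35/11
-- arith.tell() : -35/11
-- filer.openup(p: /smogem) : rosmi
-- filer.scanf(p: /) : [cresme, drajo, smogem, zuve]


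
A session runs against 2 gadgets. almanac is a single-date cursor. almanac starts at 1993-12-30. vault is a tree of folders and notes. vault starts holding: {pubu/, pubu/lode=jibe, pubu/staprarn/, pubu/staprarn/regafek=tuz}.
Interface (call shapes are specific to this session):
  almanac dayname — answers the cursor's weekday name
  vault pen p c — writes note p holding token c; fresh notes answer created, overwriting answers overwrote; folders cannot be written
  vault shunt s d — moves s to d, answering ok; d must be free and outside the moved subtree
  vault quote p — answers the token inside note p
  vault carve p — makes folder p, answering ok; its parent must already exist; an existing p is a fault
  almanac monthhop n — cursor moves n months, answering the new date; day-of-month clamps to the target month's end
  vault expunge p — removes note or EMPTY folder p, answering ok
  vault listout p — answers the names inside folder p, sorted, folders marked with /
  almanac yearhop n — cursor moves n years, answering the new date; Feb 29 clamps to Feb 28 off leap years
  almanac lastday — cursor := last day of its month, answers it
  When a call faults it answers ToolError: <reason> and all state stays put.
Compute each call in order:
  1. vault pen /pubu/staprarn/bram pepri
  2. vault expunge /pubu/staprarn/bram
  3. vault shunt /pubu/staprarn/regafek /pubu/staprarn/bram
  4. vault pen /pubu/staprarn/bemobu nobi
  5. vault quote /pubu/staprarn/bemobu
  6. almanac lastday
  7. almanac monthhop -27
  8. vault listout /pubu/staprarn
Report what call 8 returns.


Answer: [bemobu, bram]

Derivation:
Using vault pen on p: /pubu/staprarn/bram, c: pepri, and observe created.
I run vault expunge on p: /pubu/staprarn/bram, yielding ok.
Invoking vault shunt on s: /pubu/staprarn/regafek, d: /pubu/staprarn/bram, and observe ok.
Calling vault pen on p: /pubu/staprarn/bemobu, c: nobi, yielding created.
I invoke vault quote on p: /pubu/staprarn/bemobu, yielding nobi.
I invoke almanac lastday(), and observe 1993-12-31.
I run almanac monthhop on n: -27, which returns 1991-09-30.
Then vault listout on p: /pubu/staprarn, — result: [bemobu, bram].


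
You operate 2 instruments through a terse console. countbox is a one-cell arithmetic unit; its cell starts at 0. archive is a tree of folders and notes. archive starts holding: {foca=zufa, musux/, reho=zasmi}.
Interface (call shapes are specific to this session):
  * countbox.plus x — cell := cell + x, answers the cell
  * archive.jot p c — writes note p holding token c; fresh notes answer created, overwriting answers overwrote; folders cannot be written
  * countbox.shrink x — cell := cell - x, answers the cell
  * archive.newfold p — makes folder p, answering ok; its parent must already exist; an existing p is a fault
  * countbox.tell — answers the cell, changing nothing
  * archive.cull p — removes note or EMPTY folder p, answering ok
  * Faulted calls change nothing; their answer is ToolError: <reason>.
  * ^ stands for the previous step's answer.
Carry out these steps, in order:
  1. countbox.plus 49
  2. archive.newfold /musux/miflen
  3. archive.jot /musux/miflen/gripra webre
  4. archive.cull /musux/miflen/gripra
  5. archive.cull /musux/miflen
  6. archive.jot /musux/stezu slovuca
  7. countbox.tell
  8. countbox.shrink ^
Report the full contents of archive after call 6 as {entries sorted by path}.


Answer: {foca=zufa, musux/, musux/stezu=slovuca, reho=zasmi}

Derivation:
# plus(x='49') ~> 49
# newfold(p='/musux/miflen') ~> ok
# jot(p='/musux/miflen/gripra', c='webre') ~> created
# cull(p='/musux/miflen/gripra') ~> ok
# cull(p='/musux/miflen') ~> ok
# jot(p='/musux/stezu', c='slovuca') ~> created
# tell() ~> 49
# shrink(x='^') ~> 0


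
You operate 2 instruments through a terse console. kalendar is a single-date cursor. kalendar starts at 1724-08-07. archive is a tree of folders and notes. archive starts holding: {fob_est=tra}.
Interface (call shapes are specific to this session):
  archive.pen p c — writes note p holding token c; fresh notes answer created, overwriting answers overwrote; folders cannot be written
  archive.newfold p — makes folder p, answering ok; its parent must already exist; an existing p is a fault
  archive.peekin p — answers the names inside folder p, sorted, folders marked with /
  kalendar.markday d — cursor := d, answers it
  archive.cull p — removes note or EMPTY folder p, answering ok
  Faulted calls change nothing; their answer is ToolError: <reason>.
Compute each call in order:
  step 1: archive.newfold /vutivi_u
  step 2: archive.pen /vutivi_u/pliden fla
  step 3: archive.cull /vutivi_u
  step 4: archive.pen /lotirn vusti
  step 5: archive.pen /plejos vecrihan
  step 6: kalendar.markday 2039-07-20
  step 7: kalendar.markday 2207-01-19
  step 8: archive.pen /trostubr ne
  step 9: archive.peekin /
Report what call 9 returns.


Answer: [fob_est, lotirn, plejos, trostubr, vutivi_u/]

Derivation:
I use newfold(/vutivi_u), yielding ok.
Calling pen(/vutivi_u/pliden, fla), → created.
Next I call cull(/vutivi_u), → ToolError: not empty.
Now I run pen(/lotirn, vusti), and observe created.
I call pen(/plejos, vecrihan), which returns created.
Then markday(2039-07-20), and see 2039-07-20.
I try markday(2207-01-19), and see 2207-01-19.
Using pen(/trostubr, ne), → created.
Then peekin(/), which returns [fob_est, lotirn, plejos, trostubr, vutivi_u/].


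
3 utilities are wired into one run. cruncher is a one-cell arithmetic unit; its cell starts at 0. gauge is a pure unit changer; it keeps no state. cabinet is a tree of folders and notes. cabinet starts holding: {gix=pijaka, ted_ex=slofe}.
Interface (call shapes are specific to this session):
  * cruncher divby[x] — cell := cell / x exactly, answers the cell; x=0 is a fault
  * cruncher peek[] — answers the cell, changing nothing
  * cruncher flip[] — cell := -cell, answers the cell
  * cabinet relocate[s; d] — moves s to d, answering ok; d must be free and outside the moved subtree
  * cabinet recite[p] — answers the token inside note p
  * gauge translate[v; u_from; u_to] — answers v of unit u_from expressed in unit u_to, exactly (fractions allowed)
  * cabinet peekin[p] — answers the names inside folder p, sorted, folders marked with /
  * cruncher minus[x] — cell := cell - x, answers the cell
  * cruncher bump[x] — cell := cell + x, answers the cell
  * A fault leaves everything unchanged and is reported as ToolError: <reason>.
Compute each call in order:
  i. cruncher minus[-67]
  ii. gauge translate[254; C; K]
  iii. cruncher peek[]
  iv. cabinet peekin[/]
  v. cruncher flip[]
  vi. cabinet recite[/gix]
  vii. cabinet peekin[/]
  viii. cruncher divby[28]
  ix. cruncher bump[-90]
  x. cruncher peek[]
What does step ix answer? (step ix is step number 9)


==> cruncher minus(-67)
<== 67
==> gauge translate(254, C, K)
<== 10543/20
==> cruncher peek()
<== 67
==> cabinet peekin(/)
<== [gix, ted_ex]
==> cruncher flip()
<== -67
==> cabinet recite(/gix)
<== pijaka
==> cabinet peekin(/)
<== [gix, ted_ex]
==> cruncher divby(28)
<== -67/28
==> cruncher bump(-90)
<== -2587/28
==> cruncher peek()
<== -2587/28

Answer: -2587/28


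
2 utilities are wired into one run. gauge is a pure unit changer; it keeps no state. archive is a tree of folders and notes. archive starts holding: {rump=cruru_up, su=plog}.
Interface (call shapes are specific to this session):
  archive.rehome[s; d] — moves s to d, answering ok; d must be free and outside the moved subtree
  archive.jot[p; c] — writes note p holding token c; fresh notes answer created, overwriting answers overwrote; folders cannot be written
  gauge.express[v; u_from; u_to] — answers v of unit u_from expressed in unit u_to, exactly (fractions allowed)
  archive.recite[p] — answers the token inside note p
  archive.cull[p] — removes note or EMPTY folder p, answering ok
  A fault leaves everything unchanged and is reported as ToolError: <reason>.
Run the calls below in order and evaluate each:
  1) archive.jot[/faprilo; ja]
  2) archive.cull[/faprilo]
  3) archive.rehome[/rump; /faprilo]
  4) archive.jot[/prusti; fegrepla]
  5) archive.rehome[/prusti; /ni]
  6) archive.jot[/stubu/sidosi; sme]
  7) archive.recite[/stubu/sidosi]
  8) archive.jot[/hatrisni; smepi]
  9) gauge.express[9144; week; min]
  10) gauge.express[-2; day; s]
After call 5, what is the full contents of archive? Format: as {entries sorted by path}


Then archive.jot(/faprilo, ja), and see created.
I use archive.cull(/faprilo), and see ok.
I invoke archive.rehome(/rump, /faprilo), → ok.
I invoke archive.jot(/prusti, fegrepla), → created.
I use archive.rehome(/prusti, /ni), and see ok.
Using archive.jot(/stubu/sidosi, sme), and get ToolError: no parent.
I call archive.recite(/stubu/sidosi), yielding ToolError: not found.
Next I call archive.jot(/hatrisni, smepi), — result: created.
Using gauge.express(9144, week, min), giving 92171520.
Using gauge.express(-2, day, s), — result: -172800.

Answer: {faprilo=cruru_up, ni=fegrepla, su=plog}


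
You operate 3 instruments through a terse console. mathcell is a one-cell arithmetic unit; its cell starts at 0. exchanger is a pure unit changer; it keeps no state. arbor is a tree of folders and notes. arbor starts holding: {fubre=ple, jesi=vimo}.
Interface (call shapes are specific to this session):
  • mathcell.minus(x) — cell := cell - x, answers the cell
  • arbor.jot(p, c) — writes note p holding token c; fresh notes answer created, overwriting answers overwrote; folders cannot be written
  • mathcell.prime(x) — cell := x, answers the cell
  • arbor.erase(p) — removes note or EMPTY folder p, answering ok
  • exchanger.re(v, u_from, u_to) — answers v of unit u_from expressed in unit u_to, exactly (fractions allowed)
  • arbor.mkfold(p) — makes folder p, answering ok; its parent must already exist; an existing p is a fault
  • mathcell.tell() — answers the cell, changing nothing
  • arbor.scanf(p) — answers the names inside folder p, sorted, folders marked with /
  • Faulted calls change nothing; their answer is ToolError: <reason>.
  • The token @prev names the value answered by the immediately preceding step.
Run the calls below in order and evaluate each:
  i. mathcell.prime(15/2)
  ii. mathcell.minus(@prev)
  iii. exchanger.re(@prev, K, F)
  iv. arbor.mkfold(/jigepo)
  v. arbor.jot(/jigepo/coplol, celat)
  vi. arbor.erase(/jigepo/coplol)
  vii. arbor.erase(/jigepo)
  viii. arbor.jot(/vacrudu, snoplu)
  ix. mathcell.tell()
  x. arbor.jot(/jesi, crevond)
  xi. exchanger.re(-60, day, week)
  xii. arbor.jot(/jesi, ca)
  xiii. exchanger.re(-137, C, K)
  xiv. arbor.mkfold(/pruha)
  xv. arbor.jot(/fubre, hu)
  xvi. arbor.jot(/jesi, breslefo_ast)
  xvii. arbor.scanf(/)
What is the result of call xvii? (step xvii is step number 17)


Answer: [fubre, jesi, pruha/, vacrudu]

Derivation:
·→ mathcell.prime(x='15/2')
·← 15/2
·→ mathcell.minus(x='@prev')
·← 0
·→ exchanger.re(v='@prev', u_from='K', u_to='F')
·← -45967/100
·→ arbor.mkfold(p='/jigepo')
·← ok
·→ arbor.jot(p='/jigepo/coplol', c='celat')
·← created
·→ arbor.erase(p='/jigepo/coplol')
·← ok
·→ arbor.erase(p='/jigepo')
·← ok
·→ arbor.jot(p='/vacrudu', c='snoplu')
·← created
·→ mathcell.tell()
·← 0
·→ arbor.jot(p='/jesi', c='crevond')
·← overwrote
·→ exchanger.re(v='-60', u_from='day', u_to='week')
·← -60/7
·→ arbor.jot(p='/jesi', c='ca')
·← overwrote
·→ exchanger.re(v='-137', u_from='C', u_to='K')
·← 2723/20
·→ arbor.mkfold(p='/pruha')
·← ok
·→ arbor.jot(p='/fubre', c='hu')
·← overwrote
·→ arbor.jot(p='/jesi', c='breslefo_ast')
·← overwrote
·→ arbor.scanf(p='/')
·← [fubre, jesi, pruha/, vacrudu]


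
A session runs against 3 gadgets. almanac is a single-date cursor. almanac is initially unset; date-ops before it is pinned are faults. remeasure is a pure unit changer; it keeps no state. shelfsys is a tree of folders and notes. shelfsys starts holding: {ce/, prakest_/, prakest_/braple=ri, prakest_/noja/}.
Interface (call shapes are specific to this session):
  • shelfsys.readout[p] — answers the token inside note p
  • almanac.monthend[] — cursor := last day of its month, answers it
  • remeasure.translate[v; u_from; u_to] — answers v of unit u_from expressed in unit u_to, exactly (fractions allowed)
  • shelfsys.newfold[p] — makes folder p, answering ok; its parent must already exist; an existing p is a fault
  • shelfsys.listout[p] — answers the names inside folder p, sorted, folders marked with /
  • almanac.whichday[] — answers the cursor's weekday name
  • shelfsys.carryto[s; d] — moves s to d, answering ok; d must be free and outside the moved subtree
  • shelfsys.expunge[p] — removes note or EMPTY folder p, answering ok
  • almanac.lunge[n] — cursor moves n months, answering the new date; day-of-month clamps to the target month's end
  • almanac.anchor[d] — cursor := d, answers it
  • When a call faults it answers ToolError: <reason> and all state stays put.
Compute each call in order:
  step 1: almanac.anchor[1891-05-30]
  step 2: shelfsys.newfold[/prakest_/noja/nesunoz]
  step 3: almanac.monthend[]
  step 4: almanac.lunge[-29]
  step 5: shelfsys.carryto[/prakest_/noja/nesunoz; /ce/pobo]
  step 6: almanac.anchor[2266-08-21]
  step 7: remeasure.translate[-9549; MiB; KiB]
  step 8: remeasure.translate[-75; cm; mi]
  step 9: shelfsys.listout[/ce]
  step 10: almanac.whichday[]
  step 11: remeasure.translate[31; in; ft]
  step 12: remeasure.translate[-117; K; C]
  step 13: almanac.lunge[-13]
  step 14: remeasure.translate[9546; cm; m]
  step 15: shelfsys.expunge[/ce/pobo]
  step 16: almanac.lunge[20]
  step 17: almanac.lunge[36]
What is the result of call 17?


# 1. almanac.anchor(d=1891-05-30) == 1891-05-30
# 2. shelfsys.newfold(p=/prakest_/noja/nesunoz) == ok
# 3. almanac.monthend() == 1891-05-31
# 4. almanac.lunge(n=-29) == 1888-12-31
# 5. shelfsys.carryto(s=/prakest_/noja/nesunoz, d=/ce/pobo) == ok
# 6. almanac.anchor(d=2266-08-21) == 2266-08-21
# 7. remeasure.translate(v=-9549, u_from=MiB, u_to=KiB) == -9778176
# 8. remeasure.translate(v=-75, u_from=cm, u_to=mi) == -125/268224
# 9. shelfsys.listout(p=/ce) == [pobo/]
# 10. almanac.whichday() == Tuesday
# 11. remeasure.translate(v=31, u_from=in, u_to=ft) == 31/12
# 12. remeasure.translate(v=-117, u_from=K, u_to=C) == -7803/20
# 13. almanac.lunge(n=-13) == 2265-07-21
# 14. remeasure.translate(v=9546, u_from=cm, u_to=m) == 4773/50
# 15. shelfsys.expunge(p=/ce/pobo) == ok
# 16. almanac.lunge(n=20) == 2267-03-21
# 17. almanac.lunge(n=36) == 2270-03-21

Answer: 2270-03-21


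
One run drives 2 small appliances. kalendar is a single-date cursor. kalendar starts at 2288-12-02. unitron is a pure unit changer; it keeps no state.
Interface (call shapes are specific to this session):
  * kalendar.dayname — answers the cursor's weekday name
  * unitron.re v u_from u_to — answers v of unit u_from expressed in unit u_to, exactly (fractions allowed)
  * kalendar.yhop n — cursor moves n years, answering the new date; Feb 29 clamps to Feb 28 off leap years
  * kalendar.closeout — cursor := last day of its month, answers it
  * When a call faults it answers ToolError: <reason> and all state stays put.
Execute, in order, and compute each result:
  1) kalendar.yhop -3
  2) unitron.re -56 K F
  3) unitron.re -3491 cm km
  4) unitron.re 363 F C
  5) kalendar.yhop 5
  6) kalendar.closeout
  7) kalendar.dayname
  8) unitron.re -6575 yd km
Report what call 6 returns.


==> kalendar.yhop(n→-3)
<== 2285-12-02
==> unitron.re(v→-56, u_from→K, u_to→F)
<== -56047/100
==> unitron.re(v→-3491, u_from→cm, u_to→km)
<== -3491/100000
==> unitron.re(v→363, u_from→F, u_to→C)
<== 1655/9
==> kalendar.yhop(n→5)
<== 2290-12-02
==> kalendar.closeout()
<== 2290-12-31
==> kalendar.dayname()
<== Wednesday
==> unitron.re(v→-6575, u_from→yd, u_to→km)
<== -300609/50000

Answer: 2290-12-31


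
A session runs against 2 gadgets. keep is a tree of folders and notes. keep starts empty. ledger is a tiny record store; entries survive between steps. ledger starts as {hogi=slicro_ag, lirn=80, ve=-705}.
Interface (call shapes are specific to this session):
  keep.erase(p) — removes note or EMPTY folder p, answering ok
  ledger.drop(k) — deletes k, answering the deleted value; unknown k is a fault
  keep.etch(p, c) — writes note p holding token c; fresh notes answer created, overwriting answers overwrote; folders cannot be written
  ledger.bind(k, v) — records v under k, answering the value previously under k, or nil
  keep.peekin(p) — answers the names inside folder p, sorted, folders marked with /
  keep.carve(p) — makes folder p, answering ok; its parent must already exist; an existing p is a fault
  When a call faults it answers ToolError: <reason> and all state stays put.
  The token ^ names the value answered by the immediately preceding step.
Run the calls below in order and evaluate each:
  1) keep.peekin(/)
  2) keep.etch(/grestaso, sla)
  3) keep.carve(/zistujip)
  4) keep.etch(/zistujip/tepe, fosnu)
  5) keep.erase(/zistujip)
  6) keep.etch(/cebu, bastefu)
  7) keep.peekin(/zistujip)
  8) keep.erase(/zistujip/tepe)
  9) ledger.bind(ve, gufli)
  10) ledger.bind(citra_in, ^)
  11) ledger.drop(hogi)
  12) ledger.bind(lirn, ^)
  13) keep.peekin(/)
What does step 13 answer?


Answer: [cebu, grestaso, zistujip/]

Derivation:
% peekin p='/'
= []
% etch p='/grestaso' c='sla'
= created
% carve p='/zistujip'
= ok
% etch p='/zistujip/tepe' c='fosnu'
= created
% erase p='/zistujip'
= ToolError: not empty
% etch p='/cebu' c='bastefu'
= created
% peekin p='/zistujip'
= [tepe]
% erase p='/zistujip/tepe'
= ok
% bind k='ve' v='gufli'
= -705
% bind k='citra_in' v='^'
= nil
% drop k='hogi'
= slicro_ag
% bind k='lirn' v='^'
= 80
% peekin p='/'
= [cebu, grestaso, zistujip/]


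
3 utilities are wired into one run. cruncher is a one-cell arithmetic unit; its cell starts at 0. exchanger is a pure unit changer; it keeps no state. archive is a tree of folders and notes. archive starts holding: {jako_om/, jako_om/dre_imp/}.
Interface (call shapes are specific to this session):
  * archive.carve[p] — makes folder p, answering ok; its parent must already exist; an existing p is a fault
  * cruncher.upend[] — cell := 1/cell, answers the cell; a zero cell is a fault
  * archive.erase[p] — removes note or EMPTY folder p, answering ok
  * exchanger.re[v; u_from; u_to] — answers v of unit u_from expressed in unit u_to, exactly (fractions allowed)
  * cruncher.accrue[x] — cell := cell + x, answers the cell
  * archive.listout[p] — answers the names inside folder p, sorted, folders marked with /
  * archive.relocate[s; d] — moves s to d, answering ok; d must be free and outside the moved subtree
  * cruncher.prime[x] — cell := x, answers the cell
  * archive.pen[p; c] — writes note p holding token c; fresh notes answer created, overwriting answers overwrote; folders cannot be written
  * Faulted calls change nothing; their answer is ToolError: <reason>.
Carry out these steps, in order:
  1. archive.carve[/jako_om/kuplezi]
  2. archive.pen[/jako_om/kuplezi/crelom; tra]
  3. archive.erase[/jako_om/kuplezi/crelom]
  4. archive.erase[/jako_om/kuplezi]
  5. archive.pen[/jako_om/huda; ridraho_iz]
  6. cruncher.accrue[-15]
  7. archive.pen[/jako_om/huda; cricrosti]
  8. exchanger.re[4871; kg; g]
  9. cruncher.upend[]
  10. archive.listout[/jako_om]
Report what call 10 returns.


% 1. archive.carve(p→/jako_om/kuplezi) == ok
% 2. archive.pen(p→/jako_om/kuplezi/crelom, c→tra) == created
% 3. archive.erase(p→/jako_om/kuplezi/crelom) == ok
% 4. archive.erase(p→/jako_om/kuplezi) == ok
% 5. archive.pen(p→/jako_om/huda, c→ridraho_iz) == created
% 6. cruncher.accrue(x→-15) == -15
% 7. archive.pen(p→/jako_om/huda, c→cricrosti) == overwrote
% 8. exchanger.re(v→4871, u_from→kg, u_to→g) == 4871000
% 9. cruncher.upend() == -1/15
% 10. archive.listout(p→/jako_om) == [dre_imp/, huda]

Answer: [dre_imp/, huda]
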